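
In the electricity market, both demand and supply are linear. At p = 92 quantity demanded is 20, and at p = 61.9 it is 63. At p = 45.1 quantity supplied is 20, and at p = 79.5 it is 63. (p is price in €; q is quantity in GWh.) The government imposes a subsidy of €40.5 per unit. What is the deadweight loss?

€546.75

Demand slope = (61.9 − 92)/(63 − 20) = −0.7, so p = 106 − 0.7q.
Supply slope = (79.5 − 45.1)/(63 − 20) = 0.8, so p = 29.1 + 0.8q.
Competitive equilibrium: 106 − 0.7q = 29.1 + 0.8q → q* = 51.2667, p* = 70.1133.
The subsidy lowers effective supply by 40.5: p = 0.8q − 11.4.
New quantity: 106 − 0.7q = 0.8q − 11.4 → q' = 78.2667.
Overproduction Δq = 78.2667 − 51.2667 = 27; wedge = subsidy = 40.5.
Welfare loss = ½ × 27 × 40.5 = €546.75.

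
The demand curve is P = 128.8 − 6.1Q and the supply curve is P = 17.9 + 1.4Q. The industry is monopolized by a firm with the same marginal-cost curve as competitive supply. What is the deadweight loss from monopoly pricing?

164.95

Competitive equilibrium: 128.8 − 6.1Q = 17.9 + 1.4Q → Q* = 14.7867, P* = 38.6013.
Marginal revenue: MR = 128.8 − 12.2Q. Set MR = MC: 128.8 − 12.2Q = 17.9 + 1.4Q → Q_m = 8.1544.
Price P_m = 128.8 − 6.1·8.1544 = 79.0582; MC(Q_m) = 17.9 + 1.4·8.1544 = 29.3162.
Competitive Q* = 14.7867, so ΔQ = 6.6323; wedge = 79.0582 − 29.3162 = 49.742.
DWL = ½ × 6.6323 × 49.742 = 164.95.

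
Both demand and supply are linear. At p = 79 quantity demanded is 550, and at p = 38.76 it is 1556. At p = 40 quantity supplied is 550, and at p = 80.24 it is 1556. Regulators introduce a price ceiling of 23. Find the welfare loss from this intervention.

Demand slope = (38.76 − 79)/(1556 − 550) = −0.04, so p = 101 − 0.04q.
Supply slope = (80.24 − 40)/(1556 − 550) = 0.04, so p = 18 + 0.04q.
Competitive equilibrium: 101 − 0.04q = 18 + 0.04q → q* = 1037.5, p* = 59.5.
At the ceiling p = 23, quantity supplied = (23 − 18)/0.04 = 125.
Willingness to pay at q' = 125: 101 − 0.04·125 = 96.
Δq = 1037.5 − 125 = 912.5; wedge = 96 − 23 = 73.
The triangle = ½ × 912.5 × 73 = 33306.25.

33306.25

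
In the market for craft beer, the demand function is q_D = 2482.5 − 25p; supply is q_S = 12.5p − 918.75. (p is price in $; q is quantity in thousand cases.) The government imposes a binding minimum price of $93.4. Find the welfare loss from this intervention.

$273.375 thousand

In inverse form: demand p = 99.3 − 0.04q, supply p = 73.5 + 0.08q.
Competitive equilibrium: 99.3 − 0.04q = 73.5 + 0.08q → q* = 215, p* = 90.7.
At the floor p = 93.4, quantity demanded = (99.3 − 93.4)/0.04 = 147.5.
Sellers' marginal cost at q' = 147.5: 73.5 + 0.08·147.5 = 85.3.
Δq = 215 − 147.5 = 67.5; wedge = 93.4 − 85.3 = 8.1.
Welfare loss = ½ × 67.5 × 8.1 = $273.375 thousand.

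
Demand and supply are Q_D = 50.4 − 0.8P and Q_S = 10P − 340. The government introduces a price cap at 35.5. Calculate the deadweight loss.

28.36

In inverse form: demand P = 63 − 1.25Q, supply P = 34 + 0.1Q.
Competitive equilibrium: 63 − 1.25Q = 34 + 0.1Q → Q* = 21.4815, P* = 36.1481.
At the ceiling P = 35.5, quantity supplied = (35.5 − 34)/0.1 = 15.
Willingness to pay at Q' = 15: 63 − 1.25·15 = 44.25.
ΔQ = 21.4815 − 15 = 6.4815; wedge = 44.25 − 35.5 = 8.75.
DWL = ½ × 6.4815 × 8.75 = 28.36.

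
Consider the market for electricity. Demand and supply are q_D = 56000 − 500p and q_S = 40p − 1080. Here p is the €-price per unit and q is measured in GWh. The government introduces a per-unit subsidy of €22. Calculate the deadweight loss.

In inverse form: demand p = 112 − 0.002q, supply p = 27 + 0.025q.
Competitive equilibrium: 112 − 0.002q = 27 + 0.025q → q* = 3148.1481, p* = 105.7037.
The subsidy lowers effective supply by 22: p = 5 + 0.025q.
New quantity: 112 − 0.002q = 5 + 0.025q → q' = 3962.963.
Overproduction Δq = 3962.963 − 3148.1481 = 814.8149; wedge = subsidy = 22.
Deadweight loss = ½ × 814.8149 × 22 = €8962.96.

€8962.96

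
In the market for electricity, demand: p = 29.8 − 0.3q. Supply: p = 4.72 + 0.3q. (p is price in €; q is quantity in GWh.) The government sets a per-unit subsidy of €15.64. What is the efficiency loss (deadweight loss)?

€203.84

Competitive equilibrium: 29.8 − 0.3q = 4.72 + 0.3q → q* = 41.8, p* = 17.26.
The subsidy lowers effective supply by 15.64: p = 0.3q − 10.92.
New quantity: 29.8 − 0.3q = 0.3q − 10.92 → q' = 67.8667.
Overproduction Δq = 67.8667 − 41.8 = 26.0667; wedge = subsidy = 15.64.
DWL = ½ × 26.0667 × 15.64 = €203.84.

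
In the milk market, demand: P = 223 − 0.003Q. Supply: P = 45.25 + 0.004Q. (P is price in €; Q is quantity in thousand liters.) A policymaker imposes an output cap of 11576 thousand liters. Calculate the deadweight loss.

Competitive equilibrium: 223 − 0.003Q = 45.25 + 0.004Q → Q* = 25392.8571, P* = 146.8214.
At Q = 11576: demand price = 223 − 0.003·11576 = 188.272; supply price = 45.25 + 0.004·11576 = 91.554.
ΔQ = 25392.8571 − 11576 = 13816.8571; wedge = 188.272 − 91.554 = 96.718.
Deadweight loss = ½ × 13816.8571 × 96.718 = €668169.39 thousand.

€668169.39 thousand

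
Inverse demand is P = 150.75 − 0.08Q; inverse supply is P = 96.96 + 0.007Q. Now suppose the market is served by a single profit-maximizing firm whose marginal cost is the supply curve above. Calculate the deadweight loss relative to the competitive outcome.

3815.93

Competitive equilibrium: 150.75 − 0.08Q = 96.96 + 0.007Q → Q* = 618.2759, P* = 101.2879.
Marginal revenue: MR = 150.75 − 0.16Q. Set MR = MC: 150.75 − 0.16Q = 96.96 + 0.007Q → Q_m = 322.0958.
Price P_m = 150.75 − 0.08·322.0958 = 124.9823; MC(Q_m) = 96.96 + 0.007·322.0958 = 99.2147.
Competitive Q* = 618.2759, so ΔQ = 296.1801; wedge = 124.9823 − 99.2147 = 25.7676.
Deadweight loss = ½ × 296.1801 × 25.7676 = 3815.93.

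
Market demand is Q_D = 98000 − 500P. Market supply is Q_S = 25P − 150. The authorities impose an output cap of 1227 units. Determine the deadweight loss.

In inverse form: demand P = 196 − 0.002Q, supply P = 6 + 0.04Q.
Competitive equilibrium: 196 − 0.002Q = 6 + 0.04Q → Q* = 4523.8095, P* = 186.9524.
At Q = 1227: demand price = 196 − 0.002·1227 = 193.546; supply price = 6 + 0.04·1227 = 55.08.
ΔQ = 4523.8095 − 1227 = 3296.8095; wedge = 193.546 − 55.08 = 138.466.
DWL = ½ × 3296.8095 × 138.466 = 228248.01.

228248.01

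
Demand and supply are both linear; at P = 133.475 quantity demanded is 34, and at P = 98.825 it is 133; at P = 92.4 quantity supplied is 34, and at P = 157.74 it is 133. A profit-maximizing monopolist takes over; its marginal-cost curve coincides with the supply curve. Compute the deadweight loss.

186.48

Demand slope = (98.825 − 133.475)/(133 − 34) = −0.35, so P = 145.375 − 0.35Q.
Supply slope = (157.74 − 92.4)/(133 − 34) = 0.66, so P = 69.96 + 0.66Q.
Competitive equilibrium: 145.375 − 0.35Q = 69.96 + 0.66Q → Q* = 74.66832, P* = 119.24109.
Marginal revenue: MR = 145.375 − 0.7Q. Set MR = MC: 145.375 − 0.7Q = 69.96 + 0.66Q → Q_m = 55.45221.
Price P_m = 145.375 − 0.35·55.45221 = 125.96673; MC(Q_m) = 69.96 + 0.66·55.45221 = 106.55846.
Competitive Q* = 74.66832, so ΔQ = 19.21611; wedge = 125.96673 − 106.55846 = 19.40827.
Deadweight loss = ½ × 19.21611 × 19.40827 = 186.48.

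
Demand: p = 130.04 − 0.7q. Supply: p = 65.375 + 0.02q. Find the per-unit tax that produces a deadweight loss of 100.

12

Competitive equilibrium: 130.04 − 0.7q = 65.375 + 0.02q → q* = 89.8125, p* = 67.1713.
A tax t gives Δq = t/0.72 and wedge t, so DWL = t²/1.44.
t²/1.44 = 100 → t² = 144 → t = 12.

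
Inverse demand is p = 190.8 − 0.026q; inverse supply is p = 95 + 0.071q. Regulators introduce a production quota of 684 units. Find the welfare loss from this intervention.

4471.24

Competitive equilibrium: 190.8 − 0.026q = 95 + 0.071q → q* = 987.6289, p* = 165.1216.
At q = 684: demand price = 190.8 − 0.026·684 = 173.016; supply price = 95 + 0.071·684 = 143.564.
Δq = 987.6289 − 684 = 303.6289; wedge = 173.016 − 143.564 = 29.452.
Welfare loss = ½ × 303.6289 × 29.452 = 4471.24.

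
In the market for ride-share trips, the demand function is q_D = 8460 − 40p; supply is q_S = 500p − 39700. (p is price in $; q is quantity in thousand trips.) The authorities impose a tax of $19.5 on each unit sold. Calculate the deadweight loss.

$7041.67 thousand

In inverse form: demand p = 211.5 − 0.025q, supply p = 79.4 + 0.002q.
Competitive equilibrium: 211.5 − 0.025q = 79.4 + 0.002q → q* = 4892.5926, p* = 89.1852.
With the tax, the buyer price exceeds the seller price by 19.5: (211.5 − 0.025q) − (79.4 + 0.002q) = 19.5 → q' = 4170.3704.
Δq = 4892.5926 − 4170.3704 = 722.2222; the wedge equals the tax, 19.5.
DWL = ½ × 722.2222 × 19.5 = $7041.67 thousand.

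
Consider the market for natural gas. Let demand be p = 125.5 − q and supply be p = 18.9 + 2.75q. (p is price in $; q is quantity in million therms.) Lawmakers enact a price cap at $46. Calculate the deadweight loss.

Competitive equilibrium: 125.5 − q = 18.9 + 2.75q → q* = 28.42667, p* = 97.07333.
At the ceiling p = 46, quantity supplied = (46 − 18.9)/2.75 = 9.85455.
Willingness to pay at q' = 9.85455: 125.5 − 1·9.85455 = 115.64545.
Δq = 28.42667 − 9.85455 = 18.57212; wedge = 115.64545 − 46 = 69.64545.
Welfare loss = ½ × 18.57212 × 69.64545 = $646.73 million.

$646.73 million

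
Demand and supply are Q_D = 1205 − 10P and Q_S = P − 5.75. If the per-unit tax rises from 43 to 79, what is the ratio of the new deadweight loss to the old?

In inverse form: demand P = 120.5 − 0.1Q, supply P = 5.75 + Q.
Competitive equilibrium: 120.5 − 0.1Q = 5.75 + Q → Q* = 104.3182, P* = 110.0682.
For a per-unit tax t: ΔQ = t/1.1, so DWL = ½·t·(t/1.1) = t²/2.2.
At t = 43: DWL = 840.455. At t = 79: DWL = 2836.818.
Ratio = (79/43)² = 3.375.

3.375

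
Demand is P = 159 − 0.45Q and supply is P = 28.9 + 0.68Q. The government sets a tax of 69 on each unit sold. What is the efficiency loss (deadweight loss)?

2106.64

Competitive equilibrium: 159 − 0.45Q = 28.9 + 0.68Q → Q* = 115.1327, P* = 107.1903.
With the tax, the buyer price exceeds the seller price by 69: (159 − 0.45Q) − (28.9 + 0.68Q) = 69 → Q' = 54.0708.
ΔQ = 115.1327 − 54.0708 = 61.0619; the wedge equals the tax, 69.
Deadweight loss = ½ × 61.0619 × 69 = 2106.64.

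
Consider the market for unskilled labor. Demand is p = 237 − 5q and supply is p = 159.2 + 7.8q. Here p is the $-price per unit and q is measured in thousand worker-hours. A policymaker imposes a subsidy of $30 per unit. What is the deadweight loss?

$35.16 thousand

Competitive equilibrium: 237 − 5q = 159.2 + 7.8q → q* = 6.0781, p* = 206.6094.
The subsidy lowers effective supply by 30: p = 129.2 + 7.8q.
New quantity: 237 − 5q = 129.2 + 7.8q → q' = 8.4219.
Overproduction Δq = 8.4219 − 6.0781 = 2.3438; wedge = subsidy = 30.
DWL = ½ × 2.3438 × 30 = $35.16 thousand.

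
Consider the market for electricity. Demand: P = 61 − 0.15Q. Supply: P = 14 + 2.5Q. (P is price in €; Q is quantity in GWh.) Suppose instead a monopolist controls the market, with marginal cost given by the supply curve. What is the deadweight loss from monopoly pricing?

Competitive equilibrium: 61 − 0.15Q = 14 + 2.5Q → Q* = 17.7358, P* = 58.3396.
Marginal revenue: MR = 61 − 0.3Q. Set MR = MC: 61 − 0.3Q = 14 + 2.5Q → Q_m = 16.7857.
Price P_m = 61 − 0.15·16.7857 = 58.4821; MC(Q_m) = 14 + 2.5·16.7857 = 55.9643.
Competitive Q* = 17.7358, so ΔQ = 0.9501; wedge = 58.4821 − 55.9643 = 2.5178.
DWL = ½ × 0.9501 × 2.5178 = €1.20.

€1.20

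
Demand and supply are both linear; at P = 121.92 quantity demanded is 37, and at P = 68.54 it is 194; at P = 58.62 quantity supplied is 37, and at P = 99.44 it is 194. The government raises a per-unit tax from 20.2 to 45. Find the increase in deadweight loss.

1347.47

Demand slope = (68.54 − 121.92)/(194 − 37) = −0.34, so P = 134.5 − 0.34Q.
Supply slope = (99.44 − 58.62)/(194 − 37) = 0.26, so P = 49 + 0.26Q.
Competitive equilibrium: 134.5 − 0.34Q = 49 + 0.26Q → Q* = 142.5, P* = 86.05.
For a per-unit tax t: ΔQ = t/0.6, so DWL = ½·t·(t/0.6) = t²/1.2.
At t = 20.2: DWL = 340.033. At t = 45: DWL = 1687.5.
Increase = 1687.5 − 340.033 = 1347.47.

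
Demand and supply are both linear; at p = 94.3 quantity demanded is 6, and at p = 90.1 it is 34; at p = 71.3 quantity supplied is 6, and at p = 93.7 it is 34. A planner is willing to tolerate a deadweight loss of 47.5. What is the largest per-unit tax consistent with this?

9.5

Demand slope = (90.1 − 94.3)/(34 − 6) = −0.15, so p = 95.2 − 0.15q.
Supply slope = (93.7 − 71.3)/(34 − 6) = 0.8, so p = 66.5 + 0.8q.
Competitive equilibrium: 95.2 − 0.15q = 66.5 + 0.8q → q* = 30.2105, p* = 90.6684.
A tax t gives Δq = t/0.95 and wedge t, so DWL = t²/1.9.
t²/1.9 = 47.5 → t² = 90.25 → t = 9.5.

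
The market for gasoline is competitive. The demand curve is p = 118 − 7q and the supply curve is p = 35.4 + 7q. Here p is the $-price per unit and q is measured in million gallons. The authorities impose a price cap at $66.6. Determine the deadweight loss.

$14.57 million

Competitive equilibrium: 118 − 7q = 35.4 + 7q → q* = 5.9, p* = 76.7.
At the ceiling p = 66.6, quantity supplied = (66.6 − 35.4)/7 = 4.4571.
Willingness to pay at q' = 4.4571: 118 − 7·4.4571 = 86.8003.
Δq = 5.9 − 4.4571 = 1.4429; wedge = 86.8003 − 66.6 = 20.2003.
Welfare loss = ½ × 1.4429 × 20.2003 = $14.57 million.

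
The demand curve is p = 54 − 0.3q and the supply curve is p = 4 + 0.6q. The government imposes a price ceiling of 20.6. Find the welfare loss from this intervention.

Competitive equilibrium: 54 − 0.3q = 4 + 0.6q → q* = 55.5556, p* = 37.3333.
At the ceiling p = 20.6, quantity supplied = (20.6 − 4)/0.6 = 27.6667.
Willingness to pay at q' = 27.6667: 54 − 0.3·27.6667 = 45.7.
Δq = 55.5556 − 27.6667 = 27.8889; wedge = 45.7 − 20.6 = 25.1.
Deadweight loss = ½ × 27.8889 × 25.1 = 350.01.

350.01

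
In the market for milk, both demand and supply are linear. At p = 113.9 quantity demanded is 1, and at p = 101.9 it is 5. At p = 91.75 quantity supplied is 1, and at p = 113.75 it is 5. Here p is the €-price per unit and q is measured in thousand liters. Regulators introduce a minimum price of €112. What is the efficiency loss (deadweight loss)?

Demand slope = (101.9 − 113.9)/(5 − 1) = −3, so p = 116.9 − 3q.
Supply slope = (113.75 − 91.75)/(5 − 1) = 5.5, so p = 86.25 + 5.5q.
Competitive equilibrium: 116.9 − 3q = 86.25 + 5.5q → q* = 3.6059, p* = 106.0824.
At the floor p = 112, quantity demanded = (116.9 − 112)/3 = 1.6333.
Sellers' marginal cost at q' = 1.6333: 86.25 + 5.5·1.6333 = 95.2332.
Δq = 3.6059 − 1.6333 = 1.9726; wedge = 112 − 95.2332 = 16.7668.
Deadweight loss = ½ × 1.9726 × 16.7668 = €16.54 thousand.

€16.54 thousand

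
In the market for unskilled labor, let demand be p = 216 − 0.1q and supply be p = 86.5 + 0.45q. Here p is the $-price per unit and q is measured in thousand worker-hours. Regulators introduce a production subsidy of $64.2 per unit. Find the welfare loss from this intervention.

Competitive equilibrium: 216 − 0.1q = 86.5 + 0.45q → q* = 235.4545, p* = 192.4545.
The subsidy lowers effective supply by 64.2: p = 22.3 + 0.45q.
New quantity: 216 − 0.1q = 22.3 + 0.45q → q' = 352.1818.
Overproduction Δq = 352.1818 − 235.4545 = 116.7273; wedge = subsidy = 64.2.
Welfare loss = ½ × 116.7273 × 64.2 = $3746.95 thousand.

$3746.95 thousand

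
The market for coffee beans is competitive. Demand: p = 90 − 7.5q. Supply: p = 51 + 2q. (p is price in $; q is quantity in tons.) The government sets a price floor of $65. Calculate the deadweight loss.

Competitive equilibrium: 90 − 7.5q = 51 + 2q → q* = 4.1053, p* = 59.2105.
At the floor p = 65, quantity demanded = (90 − 65)/7.5 = 3.3333.
Sellers' marginal cost at q' = 3.3333: 51 + 2·3.3333 = 57.6666.
Δq = 4.1053 − 3.3333 = 0.772; wedge = 65 − 57.6666 = 7.3334.
The triangle = ½ × 0.772 × 7.3334 = $2.83.

$2.83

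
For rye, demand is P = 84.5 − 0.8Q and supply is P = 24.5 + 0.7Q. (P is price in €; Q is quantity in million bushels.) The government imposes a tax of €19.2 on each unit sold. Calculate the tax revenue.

Competitive equilibrium: 84.5 − 0.8Q = 24.5 + 0.7Q → Q* = 40, P* = 52.5.
With the tax, the buyer price exceeds the seller price by 19.2: (84.5 − 0.8Q) − (24.5 + 0.7Q) = 19.2 → Q' = 27.2.
Tax revenue = 19.2 × 27.2 = €522.24 million.

€522.24 million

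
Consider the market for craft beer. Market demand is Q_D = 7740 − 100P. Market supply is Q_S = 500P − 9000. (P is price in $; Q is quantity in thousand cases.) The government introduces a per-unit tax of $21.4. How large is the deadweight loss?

In inverse form: demand P = 77.4 − 0.01Q, supply P = 18 + 0.002Q.
Competitive equilibrium: 77.4 − 0.01Q = 18 + 0.002Q → Q* = 4950, P* = 27.9.
With the tax, the buyer price exceeds the seller price by 21.4: (77.4 − 0.01Q) − (18 + 0.002Q) = 21.4 → Q' = 3166.6667.
ΔQ = 4950 − 3166.6667 = 1783.3333; the wedge equals the tax, 21.4.
Welfare loss = ½ × 1783.3333 × 21.4 = $19081.67 thousand.

$19081.67 thousand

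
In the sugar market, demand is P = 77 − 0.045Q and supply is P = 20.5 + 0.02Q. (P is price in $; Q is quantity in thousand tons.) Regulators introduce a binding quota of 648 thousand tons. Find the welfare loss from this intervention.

$1590.65 thousand

Competitive equilibrium: 77 − 0.045Q = 20.5 + 0.02Q → Q* = 869.2308, P* = 37.8846.
At Q = 648: demand price = 77 − 0.045·648 = 47.84; supply price = 20.5 + 0.02·648 = 33.46.
ΔQ = 869.2308 − 648 = 221.2308; wedge = 47.84 − 33.46 = 14.38.
The triangle = ½ × 221.2308 × 14.38 = $1590.65 thousand.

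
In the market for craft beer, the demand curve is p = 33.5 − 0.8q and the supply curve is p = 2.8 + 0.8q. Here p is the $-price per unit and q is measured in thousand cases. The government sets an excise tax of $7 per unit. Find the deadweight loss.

$15.31 thousand

Competitive equilibrium: 33.5 − 0.8q = 2.8 + 0.8q → q* = 19.1875, p* = 18.15.
With the tax, the buyer price exceeds the seller price by 7: (33.5 − 0.8q) − (2.8 + 0.8q) = 7 → q' = 14.8125.
Δq = 19.1875 − 14.8125 = 4.375; the wedge equals the tax, 7.
The triangle = ½ × 4.375 × 7 = $15.31 thousand.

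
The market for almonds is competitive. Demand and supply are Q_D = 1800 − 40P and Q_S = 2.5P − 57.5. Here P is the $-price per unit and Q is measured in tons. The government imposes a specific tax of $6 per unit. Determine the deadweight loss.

$42.35

In inverse form: demand P = 45 − 0.025Q, supply P = 23 + 0.4Q.
Competitive equilibrium: 45 − 0.025Q = 23 + 0.4Q → Q* = 51.7647, P* = 43.7059.
With the tax, the buyer price exceeds the seller price by 6: (45 − 0.025Q) − (23 + 0.4Q) = 6 → Q' = 37.6471.
ΔQ = 51.7647 − 37.6471 = 14.1176; the wedge equals the tax, 6.
Deadweight loss = ½ × 14.1176 × 6 = $42.35.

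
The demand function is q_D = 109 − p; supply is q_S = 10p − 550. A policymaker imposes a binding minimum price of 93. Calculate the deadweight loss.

602.25

In inverse form: demand p = 109 − q, supply p = 55 + 0.1q.
Competitive equilibrium: 109 − q = 55 + 0.1q → q* = 49.0909, p* = 59.9091.
At the floor p = 93, quantity demanded = (109 − 93)/1 = 16.
Sellers' marginal cost at q' = 16: 55 + 0.1·16 = 56.6.
Δq = 49.0909 − 16 = 33.0909; wedge = 93 − 56.6 = 36.4.
The triangle = ½ × 33.0909 × 36.4 = 602.25.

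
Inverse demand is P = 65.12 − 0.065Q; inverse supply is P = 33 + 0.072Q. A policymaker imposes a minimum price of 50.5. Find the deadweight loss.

Competitive equilibrium: 65.12 − 0.065Q = 33 + 0.072Q → Q* = 234.4526, P* = 49.8806.
At the floor P = 50.5, quantity demanded = (65.12 − 50.5)/0.065 = 224.9231.
Sellers' marginal cost at Q' = 224.9231: 33 + 0.072·224.9231 = 49.1945.
ΔQ = 234.4526 − 224.9231 = 9.5295; wedge = 50.5 − 49.1945 = 1.3055.
Deadweight loss = ½ × 9.5295 × 1.3055 = 6.22.

6.22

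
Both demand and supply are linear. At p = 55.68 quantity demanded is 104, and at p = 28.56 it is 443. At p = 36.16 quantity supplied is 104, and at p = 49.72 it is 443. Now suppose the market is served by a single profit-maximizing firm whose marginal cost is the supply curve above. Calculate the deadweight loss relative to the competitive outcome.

Demand slope = (28.56 − 55.68)/(443 − 104) = −0.08, so p = 64 − 0.08q.
Supply slope = (49.72 − 36.16)/(443 − 104) = 0.04, so p = 32 + 0.04q.
Competitive equilibrium: 64 − 0.08q = 32 + 0.04q → q* = 266.6667, p* = 42.6667.
Marginal revenue: MR = 64 − 0.16q. Set MR = MC: 64 − 0.16q = 32 + 0.04q → q_m = 160.
Price p_m = 64 − 0.08·160 = 51.2; MC(q_m) = 32 + 0.04·160 = 38.4.
Competitive q* = 266.6667, so Δq = 106.6667; wedge = 51.2 − 38.4 = 12.8.
DWL = ½ × 106.6667 × 12.8 = 682.67.

682.67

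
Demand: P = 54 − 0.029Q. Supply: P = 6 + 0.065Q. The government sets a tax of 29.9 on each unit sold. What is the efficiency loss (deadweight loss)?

Competitive equilibrium: 54 − 0.029Q = 6 + 0.065Q → Q* = 510.6383, P* = 39.1915.
With the tax, the buyer price exceeds the seller price by 29.9: (54 − 0.029Q) − (6 + 0.065Q) = 29.9 → Q' = 192.5532.
ΔQ = 510.6383 − 192.5532 = 318.0851; the wedge equals the tax, 29.9.
DWL = ½ × 318.0851 × 29.9 = 4755.37.

4755.37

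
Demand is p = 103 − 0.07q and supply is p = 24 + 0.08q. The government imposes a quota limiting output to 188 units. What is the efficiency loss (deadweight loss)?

Competitive equilibrium: 103 − 0.07q = 24 + 0.08q → q* = 526.6667, p* = 66.1333.
At q = 188: demand price = 103 − 0.07·188 = 89.84; supply price = 24 + 0.08·188 = 39.04.
Δq = 526.6667 − 188 = 338.6667; wedge = 89.84 − 39.04 = 50.8.
DWL = ½ × 338.6667 × 50.8 = 8602.13.

8602.13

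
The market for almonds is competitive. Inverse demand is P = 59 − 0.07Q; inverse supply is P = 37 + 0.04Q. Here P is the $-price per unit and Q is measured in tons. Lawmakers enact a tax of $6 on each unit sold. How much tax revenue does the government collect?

$872.73

Competitive equilibrium: 59 − 0.07Q = 37 + 0.04Q → Q* = 200, P* = 45.
With the tax, the buyer price exceeds the seller price by 6: (59 − 0.07Q) − (37 + 0.04Q) = 6 → Q' = 145.4545.
Tax revenue = 6 × 145.4545 = $872.73.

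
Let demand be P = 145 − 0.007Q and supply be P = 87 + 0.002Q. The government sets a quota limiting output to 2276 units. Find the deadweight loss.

78191.68

Competitive equilibrium: 145 − 0.007Q = 87 + 0.002Q → Q* = 6444.4444, P* = 99.8889.
At Q = 2276: demand price = 145 − 0.007·2276 = 129.068; supply price = 87 + 0.002·2276 = 91.552.
ΔQ = 6444.4444 − 2276 = 4168.4444; wedge = 129.068 − 91.552 = 37.516.
DWL = ½ × 4168.4444 × 37.516 = 78191.68.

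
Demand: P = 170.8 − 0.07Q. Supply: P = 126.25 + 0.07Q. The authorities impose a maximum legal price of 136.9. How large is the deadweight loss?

Competitive equilibrium: 170.8 − 0.07Q = 126.25 + 0.07Q → Q* = 318.2143, P* = 148.525.
At the ceiling P = 136.9, quantity supplied = (136.9 − 126.25)/0.07 = 152.1429.
Willingness to pay at Q' = 152.1429: 170.8 − 0.07·152.1429 = 160.15.
ΔQ = 318.2143 − 152.1429 = 166.0714; wedge = 160.15 − 136.9 = 23.25.
Welfare loss = ½ × 166.0714 × 23.25 = 1930.58.

1930.58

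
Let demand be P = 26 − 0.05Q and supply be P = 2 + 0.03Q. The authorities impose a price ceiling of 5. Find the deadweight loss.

Competitive equilibrium: 26 − 0.05Q = 2 + 0.03Q → Q* = 300, P* = 11.
At the ceiling P = 5, quantity supplied = (5 − 2)/0.03 = 100.
Willingness to pay at Q' = 100: 26 − 0.05·100 = 21.
ΔQ = 300 − 100 = 200; wedge = 21 − 5 = 16.
Welfare loss = ½ × 200 × 16 = 1600.

1600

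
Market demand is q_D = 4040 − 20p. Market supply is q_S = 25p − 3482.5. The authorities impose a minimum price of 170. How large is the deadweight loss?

In inverse form: demand p = 202 − 0.05q, supply p = 139.3 + 0.04q.
Competitive equilibrium: 202 − 0.05q = 139.3 + 0.04q → q* = 696.6667, p* = 167.1667.
At the floor p = 170, quantity demanded = (202 − 170)/0.05 = 640.
Sellers' marginal cost at q' = 640: 139.3 + 0.04·640 = 164.9.
Δq = 696.6667 − 640 = 56.6667; wedge = 170 − 164.9 = 5.1.
Welfare loss = ½ × 56.6667 × 5.1 = 144.50.

144.50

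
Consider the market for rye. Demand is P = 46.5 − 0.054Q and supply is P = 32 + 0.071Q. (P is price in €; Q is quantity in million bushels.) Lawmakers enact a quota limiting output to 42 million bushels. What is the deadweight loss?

Competitive equilibrium: 46.5 − 0.054Q = 32 + 0.071Q → Q* = 116, P* = 40.236.
At Q = 42: demand price = 46.5 − 0.054·42 = 44.232; supply price = 32 + 0.071·42 = 34.982.
ΔQ = 116 − 42 = 74; wedge = 44.232 − 34.982 = 9.25.
Deadweight loss = ½ × 74 × 9.25 = €342.25 million.

€342.25 million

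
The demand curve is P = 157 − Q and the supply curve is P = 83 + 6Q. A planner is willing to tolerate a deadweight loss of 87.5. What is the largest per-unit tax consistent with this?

35

Competitive equilibrium: 157 − Q = 83 + 6Q → Q* = 10.5714, P* = 146.4286.
A tax t gives ΔQ = t/7 and wedge t, so DWL = t²/14.
t²/14 = 87.5 → t² = 1225 → t = 35.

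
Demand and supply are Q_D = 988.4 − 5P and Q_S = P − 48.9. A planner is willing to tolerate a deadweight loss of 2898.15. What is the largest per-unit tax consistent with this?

In inverse form: demand P = 197.68 − 0.2Q, supply P = 48.9 + Q.
Competitive equilibrium: 197.68 − 0.2Q = 48.9 + Q → Q* = 123.9833, P* = 172.8833.
A tax t gives ΔQ = t/1.2 and wedge t, so DWL = t²/2.4.
t²/2.4 = 2898.15 → t² = 6955.56 → t = 83.4.

83.4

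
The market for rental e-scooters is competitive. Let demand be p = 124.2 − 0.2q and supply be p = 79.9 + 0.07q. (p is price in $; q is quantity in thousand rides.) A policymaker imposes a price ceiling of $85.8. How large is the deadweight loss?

$859.43 thousand

Competitive equilibrium: 124.2 − 0.2q = 79.9 + 0.07q → q* = 164.07407, p* = 91.38519.
At the ceiling p = 85.8, quantity supplied = (85.8 − 79.9)/0.07 = 84.28571.
Willingness to pay at q' = 84.28571: 124.2 − 0.2·84.28571 = 107.34286.
Δq = 164.07407 − 84.28571 = 79.78836; wedge = 107.34286 − 85.8 = 21.54286.
Deadweight loss = ½ × 79.78836 × 21.54286 = $859.43 thousand.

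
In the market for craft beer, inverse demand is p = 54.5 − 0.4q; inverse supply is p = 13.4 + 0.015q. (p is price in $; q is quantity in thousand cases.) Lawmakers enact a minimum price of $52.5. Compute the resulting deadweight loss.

Competitive equilibrium: 54.5 − 0.4q = 13.4 + 0.015q → q* = 99.0361, p* = 14.8855.
At the floor p = 52.5, quantity demanded = (54.5 − 52.5)/0.4 = 5.
Sellers' marginal cost at q' = 5: 13.4 + 0.015·5 = 13.475.
Δq = 99.0361 − 5 = 94.0361; wedge = 52.5 − 13.475 = 39.025.
The triangle = ½ × 94.0361 × 39.025 = $1834.88 thousand.

$1834.88 thousand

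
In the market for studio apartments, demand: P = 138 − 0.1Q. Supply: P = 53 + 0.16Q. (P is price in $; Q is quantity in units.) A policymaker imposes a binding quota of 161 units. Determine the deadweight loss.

$3578.96

Competitive equilibrium: 138 − 0.1Q = 53 + 0.16Q → Q* = 326.9231, P* = 105.3077.
At Q = 161: demand price = 138 − 0.1·161 = 121.9; supply price = 53 + 0.16·161 = 78.76.
ΔQ = 326.9231 − 161 = 165.9231; wedge = 121.9 − 78.76 = 43.14.
DWL = ½ × 165.9231 × 43.14 = $3578.96.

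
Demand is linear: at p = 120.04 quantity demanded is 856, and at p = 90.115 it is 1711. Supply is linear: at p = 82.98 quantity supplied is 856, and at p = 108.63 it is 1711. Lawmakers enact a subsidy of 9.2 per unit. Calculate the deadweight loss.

651.08

Demand slope = (90.115 − 120.04)/(1711 − 856) = −0.035, so p = 150 − 0.035q.
Supply slope = (108.63 − 82.98)/(1711 − 856) = 0.03, so p = 57.3 + 0.03q.
Competitive equilibrium: 150 − 0.035q = 57.3 + 0.03q → q* = 1426.1538, p* = 100.0846.
The subsidy lowers effective supply by 9.2: p = 48.1 + 0.03q.
New quantity: 150 − 0.035q = 48.1 + 0.03q → q' = 1567.6923.
Overproduction Δq = 1567.6923 − 1426.1538 = 141.5385; wedge = subsidy = 9.2.
DWL = ½ × 141.5385 × 9.2 = 651.08.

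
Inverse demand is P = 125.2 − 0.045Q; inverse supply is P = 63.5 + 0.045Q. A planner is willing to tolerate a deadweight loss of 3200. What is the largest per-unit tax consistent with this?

24

Competitive equilibrium: 125.2 − 0.045Q = 63.5 + 0.045Q → Q* = 685.5556, P* = 94.35.
A tax t gives ΔQ = t/0.09 and wedge t, so DWL = t²/0.18.
t²/0.18 = 3200 → t² = 576 → t = 24.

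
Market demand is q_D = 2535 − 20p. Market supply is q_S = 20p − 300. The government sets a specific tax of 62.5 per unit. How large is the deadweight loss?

In inverse form: demand p = 126.75 − 0.05q, supply p = 15 + 0.05q.
Competitive equilibrium: 126.75 − 0.05q = 15 + 0.05q → q* = 1117.5, p* = 70.875.
With the tax, the buyer price exceeds the seller price by 62.5: (126.75 − 0.05q) − (15 + 0.05q) = 62.5 → q' = 492.5.
Δq = 1117.5 − 492.5 = 625; the wedge equals the tax, 62.5.
Deadweight loss = ½ × 625 × 62.5 = 19531.25.

19531.25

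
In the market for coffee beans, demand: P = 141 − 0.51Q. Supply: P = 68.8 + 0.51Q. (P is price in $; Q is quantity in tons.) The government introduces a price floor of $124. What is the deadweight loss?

Competitive equilibrium: 141 − 0.51Q = 68.8 + 0.51Q → Q* = 70.7843, P* = 104.9.
At the floor P = 124, quantity demanded = (141 − 124)/0.51 = 33.3333.
Sellers' marginal cost at Q' = 33.3333: 68.8 + 0.51·33.3333 = 85.8.
ΔQ = 70.7843 − 33.3333 = 37.451; wedge = 124 − 85.8 = 38.2.
The triangle = ½ × 37.451 × 38.2 = $715.31.

$715.31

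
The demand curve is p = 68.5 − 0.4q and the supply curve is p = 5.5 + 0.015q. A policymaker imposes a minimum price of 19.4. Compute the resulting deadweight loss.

175.20

Competitive equilibrium: 68.5 − 0.4q = 5.5 + 0.015q → q* = 151.8072, p* = 7.7771.
At the floor p = 19.4, quantity demanded = (68.5 − 19.4)/0.4 = 122.75.
Sellers' marginal cost at q' = 122.75: 5.5 + 0.015·122.75 = 7.3413.
Δq = 151.8072 − 122.75 = 29.0572; wedge = 19.4 − 7.3413 = 12.0587.
Deadweight loss = ½ × 29.0572 × 12.0587 = 175.20.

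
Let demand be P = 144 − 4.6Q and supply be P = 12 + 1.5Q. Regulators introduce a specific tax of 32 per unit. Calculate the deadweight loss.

83.93

Competitive equilibrium: 144 − 4.6Q = 12 + 1.5Q → Q* = 21.6393, P* = 44.459.
With the tax, the buyer price exceeds the seller price by 32: (144 − 4.6Q) − (12 + 1.5Q) = 32 → Q' = 16.3934.
ΔQ = 21.6393 − 16.3934 = 5.2459; the wedge equals the tax, 32.
The triangle = ½ × 5.2459 × 32 = 83.93.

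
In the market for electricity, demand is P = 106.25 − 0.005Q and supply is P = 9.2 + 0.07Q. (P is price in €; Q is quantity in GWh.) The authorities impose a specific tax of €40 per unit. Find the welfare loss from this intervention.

Competitive equilibrium: 106.25 − 0.005Q = 9.2 + 0.07Q → Q* = 1294, P* = 99.78.
With the tax, the buyer price exceeds the seller price by 40: (106.25 − 0.005Q) − (9.2 + 0.07Q) = 40 → Q' = 760.6667.
ΔQ = 1294 − 760.6667 = 533.3333; the wedge equals the tax, 40.
The triangle = ½ × 533.3333 × 40 = €10666.67.

€10666.67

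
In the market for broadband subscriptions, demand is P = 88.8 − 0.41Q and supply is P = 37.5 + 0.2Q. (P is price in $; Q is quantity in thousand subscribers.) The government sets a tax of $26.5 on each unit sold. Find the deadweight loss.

Competitive equilibrium: 88.8 − 0.41Q = 37.5 + 0.2Q → Q* = 84.09836, P* = 54.31967.
With the tax, the buyer price exceeds the seller price by 26.5: (88.8 − 0.41Q) − (37.5 + 0.2Q) = 26.5 → Q' = 40.65574.
ΔQ = 84.09836 − 40.65574 = 43.44262; the wedge equals the tax, 26.5.
The triangle = ½ × 43.44262 × 26.5 = $575.61 thousand.

$575.61 thousand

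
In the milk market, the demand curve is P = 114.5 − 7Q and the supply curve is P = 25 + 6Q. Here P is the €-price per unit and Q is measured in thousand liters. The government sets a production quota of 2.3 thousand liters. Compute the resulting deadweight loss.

Competitive equilibrium: 114.5 − 7Q = 25 + 6Q → Q* = 6.8846, P* = 66.3077.
At Q = 2.3: demand price = 114.5 − 7·2.3 = 98.4; supply price = 25 + 6·2.3 = 38.8.
ΔQ = 6.8846 − 2.3 = 4.5846; wedge = 98.4 − 38.8 = 59.6.
Welfare loss = ½ × 4.5846 × 59.6 = €136.62 thousand.

€136.62 thousand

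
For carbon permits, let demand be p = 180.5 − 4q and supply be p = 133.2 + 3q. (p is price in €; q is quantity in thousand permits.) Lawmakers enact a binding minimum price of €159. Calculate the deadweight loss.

Competitive equilibrium: 180.5 − 4q = 133.2 + 3q → q* = 6.7571, p* = 153.4714.
At the floor p = 159, quantity demanded = (180.5 − 159)/4 = 5.375.
Sellers' marginal cost at q' = 5.375: 133.2 + 3·5.375 = 149.325.
Δq = 6.7571 − 5.375 = 1.3821; wedge = 159 − 149.325 = 9.675.
The triangle = ½ × 1.3821 × 9.675 = €6.69 thousand.

€6.69 thousand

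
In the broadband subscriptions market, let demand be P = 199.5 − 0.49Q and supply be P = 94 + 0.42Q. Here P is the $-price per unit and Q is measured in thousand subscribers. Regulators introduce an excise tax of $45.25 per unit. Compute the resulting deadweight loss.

$1125.03 thousand

Competitive equilibrium: 199.5 − 0.49Q = 94 + 0.42Q → Q* = 115.9341, P* = 142.6923.
With the tax, the buyer price exceeds the seller price by 45.25: (199.5 − 0.49Q) − (94 + 0.42Q) = 45.25 → Q' = 66.2088.
ΔQ = 115.9341 − 66.2088 = 49.7253; the wedge equals the tax, 45.25.
Deadweight loss = ½ × 49.7253 × 45.25 = $1125.03 thousand.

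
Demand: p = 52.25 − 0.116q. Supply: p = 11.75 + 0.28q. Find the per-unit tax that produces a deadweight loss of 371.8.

Competitive equilibrium: 52.25 − 0.116q = 11.75 + 0.28q → q* = 102.2727, p* = 40.3864.
A tax t gives Δq = t/0.396 and wedge t, so DWL = t²/0.792.
t²/0.792 = 371.8 → t² = 294.4656 → t = 17.16.

17.16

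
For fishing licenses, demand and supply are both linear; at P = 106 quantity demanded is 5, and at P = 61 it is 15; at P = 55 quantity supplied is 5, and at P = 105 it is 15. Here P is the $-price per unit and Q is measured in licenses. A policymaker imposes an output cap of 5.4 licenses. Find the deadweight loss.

Demand slope = (61 − 106)/(15 − 5) = −4.5, so P = 128.5 − 4.5Q.
Supply slope = (105 − 55)/(15 − 5) = 5, so P = 30 + 5Q.
Competitive equilibrium: 128.5 − 4.5Q = 30 + 5Q → Q* = 10.3684, P* = 81.8421.
At Q = 5.4: demand price = 128.5 − 4.5·5.4 = 104.2; supply price = 30 + 5·5.4 = 57.
ΔQ = 10.3684 − 5.4 = 4.9684; wedge = 104.2 − 57 = 47.2.
The triangle = ½ × 4.9684 × 47.2 = $117.25.

$117.25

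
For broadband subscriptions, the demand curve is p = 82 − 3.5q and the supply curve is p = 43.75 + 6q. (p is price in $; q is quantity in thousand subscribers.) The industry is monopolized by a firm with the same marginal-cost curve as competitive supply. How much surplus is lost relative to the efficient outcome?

$5.58 thousand

Competitive equilibrium: 82 − 3.5q = 43.75 + 6q → q* = 4.0263, p* = 67.9079.
Marginal revenue: MR = 82 − 7q. Set MR = MC: 82 − 7q = 43.75 + 6q → q_m = 2.9423.
Price p_m = 82 − 3.5·2.9423 = 71.702; MC(q_m) = 43.75 + 6·2.9423 = 61.4038.
Competitive q* = 4.0263, so Δq = 1.084; wedge = 71.702 − 61.4038 = 10.2982.
DWL = ½ × 1.084 × 10.2982 = $5.58 thousand.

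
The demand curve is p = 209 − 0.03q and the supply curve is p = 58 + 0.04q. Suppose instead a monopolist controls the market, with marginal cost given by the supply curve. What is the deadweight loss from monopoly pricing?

Competitive equilibrium: 209 − 0.03q = 58 + 0.04q → q* = 2157.1429, p* = 144.2857.
Marginal revenue: MR = 209 − 0.06q. Set MR = MC: 209 − 0.06q = 58 + 0.04q → q_m = 1510.
Price p_m = 209 − 0.03·1510 = 163.7; MC(q_m) = 58 + 0.04·1510 = 118.4.
Competitive q* = 2157.1429, so Δq = 647.1429; wedge = 163.7 − 118.4 = 45.3.
The triangle = ½ × 647.1429 × 45.3 = 14657.79.

14657.79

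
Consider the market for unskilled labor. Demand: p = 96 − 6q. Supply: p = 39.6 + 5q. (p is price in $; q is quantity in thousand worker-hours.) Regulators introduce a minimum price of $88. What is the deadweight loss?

Competitive equilibrium: 96 − 6q = 39.6 + 5q → q* = 5.1273, p* = 65.2364.
At the floor p = 88, quantity demanded = (96 − 88)/6 = 1.3333.
Sellers' marginal cost at q' = 1.3333: 39.6 + 5·1.3333 = 46.2665.
Δq = 5.1273 − 1.3333 = 3.794; wedge = 88 − 46.2665 = 41.7335.
The triangle = ½ × 3.794 × 41.7335 = $79.17 thousand.

$79.17 thousand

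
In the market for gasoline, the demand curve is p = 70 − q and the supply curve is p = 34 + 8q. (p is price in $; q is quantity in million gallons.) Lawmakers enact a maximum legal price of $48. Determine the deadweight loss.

$22.78 million

Competitive equilibrium: 70 − q = 34 + 8q → q* = 4, p* = 66.
At the ceiling p = 48, quantity supplied = (48 − 34)/8 = 1.75.
Willingness to pay at q' = 1.75: 70 − 1·1.75 = 68.25.
Δq = 4 − 1.75 = 2.25; wedge = 68.25 − 48 = 20.25.
Welfare loss = ½ × 2.25 × 20.25 = $22.78 million.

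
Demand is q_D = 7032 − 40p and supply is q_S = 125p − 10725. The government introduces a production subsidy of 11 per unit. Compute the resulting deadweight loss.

1833.33

In inverse form: demand p = 175.8 − 0.025q, supply p = 85.8 + 0.008q.
Competitive equilibrium: 175.8 − 0.025q = 85.8 + 0.008q → q* = 2727.2727, p* = 107.6182.
The subsidy lowers effective supply by 11: p = 74.8 + 0.008q.
New quantity: 175.8 − 0.025q = 74.8 + 0.008q → q' = 3060.6061.
Overproduction Δq = 3060.6061 − 2727.2727 = 333.3334; wedge = subsidy = 11.
DWL = ½ × 333.3334 × 11 = 1833.33.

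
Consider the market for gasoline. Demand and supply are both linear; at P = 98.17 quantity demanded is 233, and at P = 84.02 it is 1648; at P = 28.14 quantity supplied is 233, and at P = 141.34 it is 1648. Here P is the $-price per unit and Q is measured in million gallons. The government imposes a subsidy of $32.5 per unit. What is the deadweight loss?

Demand slope = (84.02 − 98.17)/(1648 − 233) = −0.01, so P = 100.5 − 0.01Q.
Supply slope = (141.34 − 28.14)/(1648 − 233) = 0.08, so P = 9.5 + 0.08Q.
Competitive equilibrium: 100.5 − 0.01Q = 9.5 + 0.08Q → Q* = 1011.1111, P* = 90.3889.
The subsidy lowers effective supply by 32.5: P = 0.08Q − 23.
New quantity: 100.5 − 0.01Q = 0.08Q − 23 → Q' = 1372.2222.
Overproduction ΔQ = 1372.2222 − 1011.1111 = 361.1111; wedge = subsidy = 32.5.
The triangle = ½ × 361.1111 × 32.5 = $5868.06 million.

$5868.06 million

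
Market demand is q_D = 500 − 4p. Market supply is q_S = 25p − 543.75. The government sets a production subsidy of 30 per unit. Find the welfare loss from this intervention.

In inverse form: demand p = 125 − 0.25q, supply p = 21.75 + 0.04q.
Competitive equilibrium: 125 − 0.25q = 21.75 + 0.04q → q* = 356.0345, p* = 35.9914.
The subsidy lowers effective supply by 30: p = 0.04q − 8.25.
New quantity: 125 − 0.25q = 0.04q − 8.25 → q' = 459.4828.
Overproduction Δq = 459.4828 − 356.0345 = 103.4483; wedge = subsidy = 30.
DWL = ½ × 103.4483 × 30 = 1551.72.

1551.72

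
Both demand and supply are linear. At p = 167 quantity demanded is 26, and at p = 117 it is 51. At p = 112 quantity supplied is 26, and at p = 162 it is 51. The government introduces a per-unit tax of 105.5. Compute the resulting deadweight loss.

1391.28

Demand slope = (117 − 167)/(51 − 26) = −2, so p = 219 − 2q.
Supply slope = (162 − 112)/(51 − 26) = 2, so p = 60 + 2q.
Competitive equilibrium: 219 − 2q = 60 + 2q → q* = 39.75, p* = 139.5.
With the tax, the buyer price exceeds the seller price by 105.5: (219 − 2q) − (60 + 2q) = 105.5 → q' = 13.375.
Δq = 39.75 − 13.375 = 26.375; the wedge equals the tax, 105.5.
DWL = ½ × 26.375 × 105.5 = 1391.28.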